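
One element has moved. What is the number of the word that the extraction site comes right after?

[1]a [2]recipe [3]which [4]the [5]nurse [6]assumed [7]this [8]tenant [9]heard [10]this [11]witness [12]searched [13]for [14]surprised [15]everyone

The displaced element is "a recipe" (word 2).
It is linked across 2 clause boundaries (Ø → Ø).
It functions as the object of the preposition "for" of "searched", so the gap sits immediately after word 13 ("for").
Base order: The nurse assumed this tenant heard this witness searched for a recipe.

13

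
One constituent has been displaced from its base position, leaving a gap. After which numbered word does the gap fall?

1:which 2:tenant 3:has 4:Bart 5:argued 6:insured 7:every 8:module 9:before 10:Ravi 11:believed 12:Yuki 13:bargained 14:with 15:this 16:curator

The displaced element is "which tenant" (word 2).
It is linked across 1 clause boundary (Ø).
It functions as the subject of "insured", so the gap sits immediately after word 5 ("argued").
Base order: Bart has argued which tenant insured every module before Ravi believed Yuki bargained with this curator.

5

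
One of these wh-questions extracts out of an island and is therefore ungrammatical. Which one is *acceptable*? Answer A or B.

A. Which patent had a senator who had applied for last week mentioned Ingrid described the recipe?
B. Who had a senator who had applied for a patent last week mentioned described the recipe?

B

In A, the wh-phrase is extracted from inside a complex-NP island (relative clause) (introduced by "who"), which blocks movement.
In B, the extraction path crosses only that-complement boundaries, which are transparent.
So B is grammatical.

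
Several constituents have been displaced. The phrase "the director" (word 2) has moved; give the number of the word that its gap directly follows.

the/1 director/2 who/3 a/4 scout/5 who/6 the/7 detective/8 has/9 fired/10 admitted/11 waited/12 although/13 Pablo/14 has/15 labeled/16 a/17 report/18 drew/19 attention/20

11

The displaced element is "the director" (word 2).
It is linked across 1 clause boundary (Ø).
It functions as the subject of "waited", so the gap sits immediately after word 11 ("admitted").
Base order: A scout who the detective has fired admitted the director waited although Pablo has labeled a report.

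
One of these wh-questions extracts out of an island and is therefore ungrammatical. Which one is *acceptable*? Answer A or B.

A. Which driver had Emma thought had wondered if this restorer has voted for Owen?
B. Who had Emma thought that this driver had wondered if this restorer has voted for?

A

In B, the wh-phrase is extracted from inside a wh-island (introduced by "if"), which blocks movement.
In A, the extraction path crosses only that-complement boundaries, which are transparent.
So A is grammatical.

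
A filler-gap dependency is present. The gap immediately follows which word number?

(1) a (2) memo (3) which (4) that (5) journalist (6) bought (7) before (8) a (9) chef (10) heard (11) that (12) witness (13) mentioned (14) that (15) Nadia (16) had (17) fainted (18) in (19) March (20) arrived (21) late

6

The displaced element is "a memo" (word 2).
It functions as the direct object of "bought", so the gap sits immediately after word 6 ("bought").
Base order: That journalist bought a memo before a chef heard that witness mentioned that Nadia had fainted in March.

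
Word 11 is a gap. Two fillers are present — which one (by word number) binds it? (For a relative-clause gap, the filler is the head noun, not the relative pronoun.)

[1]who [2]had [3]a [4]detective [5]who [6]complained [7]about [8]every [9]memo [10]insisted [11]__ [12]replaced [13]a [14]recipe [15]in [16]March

1

The marked gap is the subject of "replaced".
Its filler is the fronted wh-phrase "who", at word 1.
(The other dependency links word 4 to a gap after word 5.)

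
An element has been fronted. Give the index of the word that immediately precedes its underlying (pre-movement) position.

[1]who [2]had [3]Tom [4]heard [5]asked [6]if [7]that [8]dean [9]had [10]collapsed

The displaced element is "who" (word 1).
It is linked across 1 clause boundary (Ø).
It functions as the subject of "asked", so the gap sits immediately after word 4 ("heard").
Base order: Tom had heard that who asked if that dean had collapsed.

4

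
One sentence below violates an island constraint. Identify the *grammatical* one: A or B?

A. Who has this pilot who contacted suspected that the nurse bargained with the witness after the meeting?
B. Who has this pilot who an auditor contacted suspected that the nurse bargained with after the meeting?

B

In A, the wh-phrase is extracted from inside a complex-NP island (relative clause) (introduced by "who"), which blocks movement.
In B, the extraction path crosses only that-complement boundaries, which are transparent.
So B is grammatical.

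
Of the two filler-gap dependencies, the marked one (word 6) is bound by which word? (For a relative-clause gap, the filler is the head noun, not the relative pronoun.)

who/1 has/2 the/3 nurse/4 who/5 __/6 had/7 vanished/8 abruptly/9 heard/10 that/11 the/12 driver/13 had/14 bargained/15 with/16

The marked gap is inside the relative clause, the subject of "vanished".
Its filler is the head noun "nurse" (via "who"), at word 4.
(The other dependency links word 1 to a gap after word 16.)

4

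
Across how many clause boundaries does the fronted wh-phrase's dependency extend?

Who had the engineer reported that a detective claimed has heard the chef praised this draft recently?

"who" is extracted from the subject of "heard".
Boundaries crossed, outermost first: [that], [Ø] — 2 in total.

2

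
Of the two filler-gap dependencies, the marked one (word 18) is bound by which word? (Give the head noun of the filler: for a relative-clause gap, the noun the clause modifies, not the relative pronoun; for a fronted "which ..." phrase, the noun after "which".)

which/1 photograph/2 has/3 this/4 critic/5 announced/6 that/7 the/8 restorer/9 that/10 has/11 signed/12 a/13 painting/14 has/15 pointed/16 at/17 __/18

2

The marked gap is the object of the preposition "at" of "pointed".
Its filler is the fronted wh-phrase "which photograph", at word 2.
(The other dependency links word 9 to a gap after word 10.)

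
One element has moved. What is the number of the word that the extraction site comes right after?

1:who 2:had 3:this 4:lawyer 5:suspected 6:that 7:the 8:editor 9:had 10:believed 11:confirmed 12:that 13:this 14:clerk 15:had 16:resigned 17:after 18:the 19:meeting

The displaced element is "who" (word 1).
It is linked across 2 clause boundaries (that → Ø).
It functions as the subject of "confirmed", so the gap sits immediately after word 10 ("believed").
Base order: This lawyer had suspected that the editor had believed that who confirmed that this clerk had resigned after the meeting.

10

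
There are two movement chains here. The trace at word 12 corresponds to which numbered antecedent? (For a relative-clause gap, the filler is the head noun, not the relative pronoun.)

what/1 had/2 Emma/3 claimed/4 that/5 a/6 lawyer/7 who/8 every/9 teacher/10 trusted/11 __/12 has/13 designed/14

7

The marked gap is inside the relative clause, the direct object of "trusted".
Its filler is the head noun "lawyer" (via "who"), at word 7.
(The other dependency links word 1 to a gap after word 14.)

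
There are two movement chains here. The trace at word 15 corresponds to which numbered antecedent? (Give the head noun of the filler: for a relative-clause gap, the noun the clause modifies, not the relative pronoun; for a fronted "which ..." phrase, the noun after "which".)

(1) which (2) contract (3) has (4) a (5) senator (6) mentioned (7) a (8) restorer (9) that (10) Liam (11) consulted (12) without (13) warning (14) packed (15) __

2

The marked gap is the direct object of "packed".
Its filler is the fronted wh-phrase "which contract", at word 2.
(The other dependency links word 8 to a gap after word 11.)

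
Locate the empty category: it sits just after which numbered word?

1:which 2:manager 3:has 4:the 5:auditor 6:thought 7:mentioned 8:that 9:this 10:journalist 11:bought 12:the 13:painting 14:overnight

The displaced element is "which manager" (word 2).
It is linked across 1 clause boundary (Ø).
It functions as the subject of "mentioned", so the gap sits immediately after word 6 ("thought").
Base order: The auditor has thought that which manager mentioned that this journalist bought the painting overnight.

6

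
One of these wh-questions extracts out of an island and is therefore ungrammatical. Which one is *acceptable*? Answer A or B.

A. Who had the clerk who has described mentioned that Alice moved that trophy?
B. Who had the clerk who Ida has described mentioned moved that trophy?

B

In A, the wh-phrase is extracted from inside a complex-NP island (relative clause) (introduced by "who"), which blocks movement.
In B, the extraction path crosses only that-complement boundaries, which are transparent.
So B is grammatical.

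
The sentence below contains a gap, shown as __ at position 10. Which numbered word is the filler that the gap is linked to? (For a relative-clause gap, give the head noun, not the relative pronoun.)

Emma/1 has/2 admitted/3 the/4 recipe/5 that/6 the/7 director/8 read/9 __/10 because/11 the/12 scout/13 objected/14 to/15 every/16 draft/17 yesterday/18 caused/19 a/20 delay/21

5

The gap at 10 is the object of "read", inside a relative clause.
The relative pronoun is "that" (word 6); it is bound by the head noun immediately before it.
Its filler is the head noun "recipe", at word 5.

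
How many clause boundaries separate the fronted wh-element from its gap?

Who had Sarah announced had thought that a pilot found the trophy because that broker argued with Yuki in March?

"who" is extracted from the subject of "thought".
Boundaries crossed, outermost first: [Ø] — 1 in total.

1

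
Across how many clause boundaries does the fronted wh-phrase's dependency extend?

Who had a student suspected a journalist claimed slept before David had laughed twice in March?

2

"who" is extracted from the subject of "slept".
Boundaries crossed, outermost first: [Ø], [Ø] — 2 in total.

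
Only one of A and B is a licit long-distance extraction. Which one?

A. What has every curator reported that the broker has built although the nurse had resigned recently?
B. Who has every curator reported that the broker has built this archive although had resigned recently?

In B, the wh-phrase is extracted from inside an adjunct island (introduced by "although"), which blocks movement.
In A, the extraction path crosses only that-complement boundaries, which are transparent.
So A is grammatical.

A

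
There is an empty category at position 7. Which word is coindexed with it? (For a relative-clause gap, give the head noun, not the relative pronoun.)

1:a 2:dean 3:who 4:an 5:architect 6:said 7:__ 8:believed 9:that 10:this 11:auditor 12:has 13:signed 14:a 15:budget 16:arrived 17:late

The gap at 7 is the subject of "believed", inside a relative clause.
The relative pronoun is "who" (word 3); it is bound by the head noun immediately before it.
Its filler is the head noun "dean", at word 2.

2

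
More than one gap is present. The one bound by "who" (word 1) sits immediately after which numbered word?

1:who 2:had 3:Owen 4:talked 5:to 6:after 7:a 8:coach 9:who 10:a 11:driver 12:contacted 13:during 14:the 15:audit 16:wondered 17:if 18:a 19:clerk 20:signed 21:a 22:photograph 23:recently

5

The displaced element is "who" (word 1).
It functions as the object of the preposition "to" of "talked", so the gap sits immediately after word 5 ("to").
Base order: Owen had talked to who after a coach who a driver contacted during the audit wondered if a clerk signed a photograph recently.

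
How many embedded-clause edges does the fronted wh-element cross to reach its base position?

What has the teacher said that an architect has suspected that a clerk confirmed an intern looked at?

"what" is extracted from the PP object of "looked".
Boundaries crossed, outermost first: [that], [that], [Ø] — 3 in total.

3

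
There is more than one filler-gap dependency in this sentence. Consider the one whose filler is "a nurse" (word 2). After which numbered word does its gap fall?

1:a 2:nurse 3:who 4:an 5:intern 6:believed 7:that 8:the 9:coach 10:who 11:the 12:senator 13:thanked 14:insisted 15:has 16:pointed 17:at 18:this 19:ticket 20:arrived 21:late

14

The displaced element is "a nurse" (word 2).
It is linked across 2 clause boundaries (that → Ø).
It functions as the subject of "pointed", so the gap sits immediately after word 14 ("insisted").
Base order: An intern believed that the coach who the senator thanked insisted a nurse has pointed at this ticket.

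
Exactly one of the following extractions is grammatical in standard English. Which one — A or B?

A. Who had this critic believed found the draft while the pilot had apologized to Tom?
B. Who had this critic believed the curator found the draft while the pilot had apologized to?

In B, the wh-phrase is extracted from inside an adjunct island (introduced by "while"), which blocks movement.
In A, the extraction path crosses only that-complement boundaries, which are transparent.
So A is grammatical.

A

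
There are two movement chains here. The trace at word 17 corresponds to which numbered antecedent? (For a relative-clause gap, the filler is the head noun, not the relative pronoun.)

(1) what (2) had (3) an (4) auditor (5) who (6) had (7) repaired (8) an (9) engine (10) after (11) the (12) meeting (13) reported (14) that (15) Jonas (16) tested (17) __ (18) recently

The marked gap is the direct object of "tested".
Its filler is the fronted wh-phrase "what", at word 1.
(The other dependency links word 4 to a gap after word 5.)

1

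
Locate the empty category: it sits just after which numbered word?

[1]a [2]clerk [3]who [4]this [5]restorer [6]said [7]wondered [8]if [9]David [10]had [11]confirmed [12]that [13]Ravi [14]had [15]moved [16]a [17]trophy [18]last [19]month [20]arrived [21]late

6

The displaced element is "a clerk" (word 2).
It is linked across 1 clause boundary (Ø).
It functions as the subject of "wondered", so the gap sits immediately after word 6 ("said").
Base order: This restorer said that a clerk wondered if David had confirmed that Ravi had moved a trophy last month.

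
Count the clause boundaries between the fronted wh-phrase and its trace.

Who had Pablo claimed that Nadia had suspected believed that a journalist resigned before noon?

2

"who" is extracted from the subject of "believed".
Boundaries crossed, outermost first: [that], [Ø] — 2 in total.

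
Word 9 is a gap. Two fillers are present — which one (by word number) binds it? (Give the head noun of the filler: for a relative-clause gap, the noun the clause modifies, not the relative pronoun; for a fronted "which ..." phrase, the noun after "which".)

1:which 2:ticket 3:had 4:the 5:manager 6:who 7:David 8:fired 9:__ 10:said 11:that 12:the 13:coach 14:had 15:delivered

5

The marked gap is inside the relative clause, the direct object of "fired".
Its filler is the head noun "manager" (via "who"), at word 5.
(The other dependency links word 2 to a gap after word 15.)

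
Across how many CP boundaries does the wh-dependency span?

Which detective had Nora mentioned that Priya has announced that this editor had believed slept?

"which detective" is extracted from the subject of "slept".
Boundaries crossed, outermost first: [that], [that], [Ø] — 3 in total.

3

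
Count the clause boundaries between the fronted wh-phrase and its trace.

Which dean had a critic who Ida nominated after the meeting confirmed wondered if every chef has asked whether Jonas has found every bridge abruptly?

"which dean" is extracted from the subject of "wondered".
Boundaries crossed, outermost first: [Ø] — 1 in total.

1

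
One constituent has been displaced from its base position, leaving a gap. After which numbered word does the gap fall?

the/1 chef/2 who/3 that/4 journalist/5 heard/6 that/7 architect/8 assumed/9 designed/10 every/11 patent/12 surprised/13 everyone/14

9

The displaced element is "the chef" (word 2).
It is linked across 2 clause boundaries (Ø → Ø).
It functions as the subject of "designed", so the gap sits immediately after word 9 ("assumed").
Base order: That journalist heard that architect assumed that the chef designed every patent.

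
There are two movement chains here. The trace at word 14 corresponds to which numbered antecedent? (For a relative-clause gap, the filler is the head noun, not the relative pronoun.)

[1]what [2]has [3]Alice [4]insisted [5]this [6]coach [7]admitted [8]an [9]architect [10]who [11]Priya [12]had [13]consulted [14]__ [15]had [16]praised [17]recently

The marked gap is inside the relative clause, the direct object of "consulted".
Its filler is the head noun "architect" (via "who"), at word 9.
(The other dependency links word 1 to a gap after word 16.)

9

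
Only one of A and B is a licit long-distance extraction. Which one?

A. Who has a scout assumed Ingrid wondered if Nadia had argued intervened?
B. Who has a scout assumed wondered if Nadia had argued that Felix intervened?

B

In A, the wh-phrase is extracted from inside a wh-island (introduced by "if"), which blocks movement.
In B, the extraction path crosses only that-complement boundaries, which are transparent.
So B is grammatical.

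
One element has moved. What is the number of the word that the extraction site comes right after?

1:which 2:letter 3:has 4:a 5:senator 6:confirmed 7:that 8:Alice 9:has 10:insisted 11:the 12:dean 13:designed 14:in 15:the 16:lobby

13

The displaced element is "which letter" (word 2).
It is linked across 2 clause boundaries (that → Ø).
It functions as the direct object of "designed", so the gap sits immediately after word 13 ("designed").
Base order: A senator has confirmed that Alice has insisted the dean designed which letter in the lobby.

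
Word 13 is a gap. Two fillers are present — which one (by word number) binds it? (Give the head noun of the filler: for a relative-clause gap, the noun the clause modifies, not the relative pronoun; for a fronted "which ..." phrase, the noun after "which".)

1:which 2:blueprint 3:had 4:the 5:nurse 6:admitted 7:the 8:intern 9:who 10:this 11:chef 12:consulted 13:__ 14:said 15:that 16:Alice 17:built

8

The marked gap is inside the relative clause, the direct object of "consulted".
Its filler is the head noun "intern" (via "who"), at word 8.
(The other dependency links word 2 to a gap after word 17.)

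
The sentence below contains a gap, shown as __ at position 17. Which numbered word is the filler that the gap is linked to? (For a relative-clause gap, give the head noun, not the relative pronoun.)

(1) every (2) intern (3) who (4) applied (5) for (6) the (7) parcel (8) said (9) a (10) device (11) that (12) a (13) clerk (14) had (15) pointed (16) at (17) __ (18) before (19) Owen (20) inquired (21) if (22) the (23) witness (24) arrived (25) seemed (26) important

10

The gap at 17 is the prepositional object of "pointed", inside a relative clause.
The relative pronoun is "that" (word 11); it is bound by the head noun immediately before it.
Its filler is the head noun "device", at word 10.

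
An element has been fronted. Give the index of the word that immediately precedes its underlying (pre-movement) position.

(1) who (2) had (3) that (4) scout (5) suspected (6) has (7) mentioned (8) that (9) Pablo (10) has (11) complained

The displaced element is "who" (word 1).
It is linked across 1 clause boundary (Ø).
It functions as the subject of "mentioned", so the gap sits immediately after word 5 ("suspected").
Base order: That scout had suspected that who has mentioned that Pablo has complained.

5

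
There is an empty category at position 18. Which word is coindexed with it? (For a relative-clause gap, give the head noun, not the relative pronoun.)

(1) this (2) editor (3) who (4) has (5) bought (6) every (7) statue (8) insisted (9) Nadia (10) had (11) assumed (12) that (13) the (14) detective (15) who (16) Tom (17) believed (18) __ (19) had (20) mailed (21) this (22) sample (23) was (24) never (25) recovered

14

The gap at 18 is the subject of "mailed", inside a relative clause.
The relative pronoun is "who" (word 15); it is bound by the head noun immediately before it.
Its filler is the head noun "detective", at word 14.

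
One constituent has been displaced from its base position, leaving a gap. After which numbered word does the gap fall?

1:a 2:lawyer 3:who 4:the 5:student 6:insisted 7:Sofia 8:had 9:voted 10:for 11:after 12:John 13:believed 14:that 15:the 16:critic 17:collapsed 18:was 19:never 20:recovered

The displaced element is "a lawyer" (word 2).
It is linked across 1 clause boundary (Ø).
It functions as the object of the preposition "for" of "voted", so the gap sits immediately after word 10 ("for").
Base order: The student insisted Sofia had voted for a lawyer after John believed that the critic collapsed.

10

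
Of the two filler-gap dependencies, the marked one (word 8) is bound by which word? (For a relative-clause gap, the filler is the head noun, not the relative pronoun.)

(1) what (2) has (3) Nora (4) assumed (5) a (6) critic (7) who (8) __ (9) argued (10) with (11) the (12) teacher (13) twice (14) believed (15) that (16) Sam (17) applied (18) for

The marked gap is inside the relative clause, the subject of "argued".
Its filler is the head noun "critic" (via "who"), at word 6.
(The other dependency links word 1 to a gap after word 18.)

6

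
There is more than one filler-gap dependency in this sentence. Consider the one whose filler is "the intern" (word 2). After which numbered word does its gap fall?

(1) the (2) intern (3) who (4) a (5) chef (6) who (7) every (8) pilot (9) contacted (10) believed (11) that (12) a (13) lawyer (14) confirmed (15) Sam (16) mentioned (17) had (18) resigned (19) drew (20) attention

16

The displaced element is "the intern" (word 2).
It is linked across 3 clause boundaries (that → Ø → Ø).
It functions as the subject of "resigned", so the gap sits immediately after word 16 ("mentioned").
Base order: A chef who every pilot contacted believed that a lawyer confirmed Sam mentioned that the intern had resigned.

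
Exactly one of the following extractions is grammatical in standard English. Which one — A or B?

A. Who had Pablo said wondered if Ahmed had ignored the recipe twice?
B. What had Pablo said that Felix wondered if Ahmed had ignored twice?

In B, the wh-phrase is extracted from inside a wh-island (introduced by "if"), which blocks movement.
In A, the extraction path crosses only that-complement boundaries, which are transparent.
So A is grammatical.

A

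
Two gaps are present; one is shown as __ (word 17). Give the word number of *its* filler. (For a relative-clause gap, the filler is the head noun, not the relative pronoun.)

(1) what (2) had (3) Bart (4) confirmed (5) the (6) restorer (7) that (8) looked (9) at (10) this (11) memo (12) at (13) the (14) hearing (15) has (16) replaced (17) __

The marked gap is the direct object of "replaced".
Its filler is the fronted wh-phrase "what", at word 1.
(The other dependency links word 6 to a gap after word 7.)

1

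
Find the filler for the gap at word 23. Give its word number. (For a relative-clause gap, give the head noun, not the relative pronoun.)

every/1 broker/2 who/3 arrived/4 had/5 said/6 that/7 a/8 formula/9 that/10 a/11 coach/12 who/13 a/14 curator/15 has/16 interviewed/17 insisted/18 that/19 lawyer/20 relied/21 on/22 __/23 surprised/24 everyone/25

The gap at 23 is the prepositional object of "relied", inside a relative clause.
The relative pronoun is "that" (word 10); it is bound by the head noun immediately before it.
Its filler is the head noun "formula", at word 9.

9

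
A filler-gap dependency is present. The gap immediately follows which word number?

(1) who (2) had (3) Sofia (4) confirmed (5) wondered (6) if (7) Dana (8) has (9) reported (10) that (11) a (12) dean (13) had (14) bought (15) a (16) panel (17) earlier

4

The displaced element is "who" (word 1).
It is linked across 1 clause boundary (Ø).
It functions as the subject of "wondered", so the gap sits immediately after word 4 ("confirmed").
Base order: Sofia had confirmed who wondered if Dana has reported that a dean had bought a panel earlier.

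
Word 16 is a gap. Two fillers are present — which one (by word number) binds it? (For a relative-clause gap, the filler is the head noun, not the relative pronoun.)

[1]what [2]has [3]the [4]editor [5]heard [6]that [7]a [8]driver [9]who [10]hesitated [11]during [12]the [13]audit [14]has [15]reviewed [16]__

1

The marked gap is the direct object of "reviewed".
Its filler is the fronted wh-phrase "what", at word 1.
(The other dependency links word 8 to a gap after word 9.)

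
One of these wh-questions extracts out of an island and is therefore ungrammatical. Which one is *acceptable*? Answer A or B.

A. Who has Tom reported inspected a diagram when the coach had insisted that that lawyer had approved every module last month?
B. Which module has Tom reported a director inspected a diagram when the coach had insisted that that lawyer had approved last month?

A

In B, the wh-phrase is extracted from inside an adjunct island (introduced by "when"), which blocks movement.
In A, the extraction path crosses only that-complement boundaries, which are transparent.
So A is grammatical.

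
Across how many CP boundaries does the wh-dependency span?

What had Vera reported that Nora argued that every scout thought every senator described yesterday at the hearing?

3

"what" is extracted from the object of "described".
Boundaries crossed, outermost first: [that], [that], [Ø] — 3 in total.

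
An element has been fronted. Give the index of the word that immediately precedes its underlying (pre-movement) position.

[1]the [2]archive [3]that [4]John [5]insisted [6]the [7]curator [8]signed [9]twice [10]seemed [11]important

The displaced element is "the archive" (word 2).
It is linked across 1 clause boundary (Ø).
It functions as the direct object of "signed", so the gap sits immediately after word 8 ("signed").
Base order: John insisted the curator signed the archive twice.

8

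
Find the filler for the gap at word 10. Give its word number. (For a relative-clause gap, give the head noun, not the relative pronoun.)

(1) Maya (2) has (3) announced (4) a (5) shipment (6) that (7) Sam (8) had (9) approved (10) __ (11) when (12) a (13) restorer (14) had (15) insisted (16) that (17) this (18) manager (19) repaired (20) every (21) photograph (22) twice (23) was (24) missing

The gap at 10 is the object of "approved", inside a relative clause.
The relative pronoun is "that" (word 6); it is bound by the head noun immediately before it.
Its filler is the head noun "shipment", at word 5.

5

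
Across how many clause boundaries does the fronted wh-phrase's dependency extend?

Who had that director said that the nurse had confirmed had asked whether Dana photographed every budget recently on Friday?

2

"who" is extracted from the subject of "asked".
Boundaries crossed, outermost first: [that], [Ø] — 2 in total.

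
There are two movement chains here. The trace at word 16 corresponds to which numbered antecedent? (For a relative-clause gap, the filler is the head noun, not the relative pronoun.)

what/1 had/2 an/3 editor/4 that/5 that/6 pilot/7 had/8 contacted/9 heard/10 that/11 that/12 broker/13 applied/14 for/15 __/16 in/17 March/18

The marked gap is the object of the preposition "for" of "applied".
Its filler is the fronted wh-phrase "what", at word 1.
(The other dependency links word 4 to a gap after word 9.)

1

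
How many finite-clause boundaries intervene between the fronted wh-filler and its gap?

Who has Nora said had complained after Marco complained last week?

"who" is extracted from the subject of "complained".
Boundaries crossed, outermost first: [Ø] — 1 in total.

1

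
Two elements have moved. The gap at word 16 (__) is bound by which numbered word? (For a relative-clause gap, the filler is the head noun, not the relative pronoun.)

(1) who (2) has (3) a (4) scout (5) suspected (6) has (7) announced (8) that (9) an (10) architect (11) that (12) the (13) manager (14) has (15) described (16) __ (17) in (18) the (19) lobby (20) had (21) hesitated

The marked gap is inside the relative clause, the direct object of "described".
Its filler is the head noun "architect" (via "that"), at word 10.
(The other dependency links word 1 to a gap after word 5.)

10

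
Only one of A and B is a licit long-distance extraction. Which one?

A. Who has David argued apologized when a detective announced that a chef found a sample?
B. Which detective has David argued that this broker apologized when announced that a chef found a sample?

In B, the wh-phrase is extracted from inside an adjunct island (introduced by "when"), which blocks movement.
In A, the extraction path crosses only that-complement boundaries, which are transparent.
So A is grammatical.

A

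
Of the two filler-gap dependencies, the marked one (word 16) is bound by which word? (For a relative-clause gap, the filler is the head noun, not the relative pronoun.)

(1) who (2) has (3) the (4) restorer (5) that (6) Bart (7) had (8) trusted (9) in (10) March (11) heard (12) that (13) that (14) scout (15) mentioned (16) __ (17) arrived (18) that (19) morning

1

The marked gap is the subject of "arrived".
Its filler is the fronted wh-phrase "who", at word 1.
(The other dependency links word 4 to a gap after word 8.)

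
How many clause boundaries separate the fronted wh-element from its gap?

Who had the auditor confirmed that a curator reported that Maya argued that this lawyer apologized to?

"who" is extracted from the PP object of "apologized".
Boundaries crossed, outermost first: [that], [that], [that] — 3 in total.

3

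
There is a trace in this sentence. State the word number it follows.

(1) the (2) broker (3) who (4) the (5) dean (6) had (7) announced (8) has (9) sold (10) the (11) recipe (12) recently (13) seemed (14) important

7

The displaced element is "the broker" (word 2).
It is linked across 1 clause boundary (Ø).
It functions as the subject of "sold", so the gap sits immediately after word 7 ("announced").
Base order: The dean had announced that the broker has sold the recipe recently.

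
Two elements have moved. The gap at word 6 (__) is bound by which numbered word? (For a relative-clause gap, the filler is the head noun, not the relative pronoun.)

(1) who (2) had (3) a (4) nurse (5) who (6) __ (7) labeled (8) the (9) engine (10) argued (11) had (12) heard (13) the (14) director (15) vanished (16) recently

4

The marked gap is inside the relative clause, the subject of "labeled".
Its filler is the head noun "nurse" (via "who"), at word 4.
(The other dependency links word 1 to a gap after word 10.)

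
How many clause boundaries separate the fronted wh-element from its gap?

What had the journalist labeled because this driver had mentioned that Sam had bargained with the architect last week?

"what" originates inside the matrix clause — no clause boundary is crossed.

0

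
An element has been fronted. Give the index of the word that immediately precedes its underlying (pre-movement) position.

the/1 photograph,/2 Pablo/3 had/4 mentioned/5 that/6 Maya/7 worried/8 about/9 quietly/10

The displaced element is "the photograph" (word 2).
It is linked across 1 clause boundary (that).
It functions as the object of the preposition "about" of "worried", so the gap sits immediately after word 9 ("about").
Base order: Pablo had mentioned that Maya worried about the photograph quietly.

9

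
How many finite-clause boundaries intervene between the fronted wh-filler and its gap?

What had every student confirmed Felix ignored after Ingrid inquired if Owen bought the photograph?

1

"what" is extracted from the object of "ignored".
Boundaries crossed, outermost first: [Ø] — 1 in total.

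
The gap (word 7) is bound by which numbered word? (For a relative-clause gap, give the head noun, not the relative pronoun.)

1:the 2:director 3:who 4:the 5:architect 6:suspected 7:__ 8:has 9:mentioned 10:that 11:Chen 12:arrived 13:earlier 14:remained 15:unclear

The gap at 7 is the subject of "mentioned", inside a relative clause.
The relative pronoun is "who" (word 3); it is bound by the head noun immediately before it.
Its filler is the head noun "director", at word 2.

2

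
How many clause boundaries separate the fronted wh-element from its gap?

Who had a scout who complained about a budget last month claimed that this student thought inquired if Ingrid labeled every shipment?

"who" is extracted from the subject of "inquired".
Boundaries crossed, outermost first: [that], [Ø] — 2 in total.

2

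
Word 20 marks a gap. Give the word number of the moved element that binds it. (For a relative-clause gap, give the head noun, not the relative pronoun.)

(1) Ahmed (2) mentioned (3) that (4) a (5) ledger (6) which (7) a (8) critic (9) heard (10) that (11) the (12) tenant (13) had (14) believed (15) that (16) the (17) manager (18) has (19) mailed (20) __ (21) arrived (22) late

5

The gap at 20 is the object of "mailed", inside a relative clause.
The relative pronoun is "which" (word 6); it is bound by the head noun immediately before it.
Its filler is the head noun "ledger", at word 5.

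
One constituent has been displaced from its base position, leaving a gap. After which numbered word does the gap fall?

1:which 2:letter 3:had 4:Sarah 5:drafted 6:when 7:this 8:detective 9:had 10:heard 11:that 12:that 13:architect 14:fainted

The displaced element is "which letter" (word 2).
It functions as the direct object of "drafted", so the gap sits immediately after word 5 ("drafted").
Base order: Sarah had drafted which letter when this detective had heard that that architect fainted.

5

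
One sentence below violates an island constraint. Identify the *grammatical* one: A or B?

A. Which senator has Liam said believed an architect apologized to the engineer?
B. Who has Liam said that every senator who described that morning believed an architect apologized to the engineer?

A

In B, the wh-phrase is extracted from inside a complex-NP island (relative clause) (introduced by "who"), which blocks movement.
In A, the extraction path crosses only that-complement boundaries, which are transparent.
So A is grammatical.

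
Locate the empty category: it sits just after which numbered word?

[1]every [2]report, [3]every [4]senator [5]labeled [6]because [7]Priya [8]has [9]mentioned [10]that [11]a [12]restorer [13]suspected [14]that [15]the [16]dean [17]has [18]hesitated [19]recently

5

The displaced element is "every report" (word 2).
It functions as the direct object of "labeled", so the gap sits immediately after word 5 ("labeled").
Base order: Every senator labeled every report because Priya has mentioned that a restorer suspected that the dean has hesitated recently.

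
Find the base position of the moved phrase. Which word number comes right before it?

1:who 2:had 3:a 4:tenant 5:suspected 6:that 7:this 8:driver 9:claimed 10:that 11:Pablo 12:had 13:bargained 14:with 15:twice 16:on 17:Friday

The displaced element is "who" (word 1).
It is linked across 2 clause boundaries (that → that).
It functions as the object of the preposition "with" of "bargained", so the gap sits immediately after word 14 ("with").
Base order: A tenant had suspected that this driver claimed that Pablo had bargained with who twice on Friday.

14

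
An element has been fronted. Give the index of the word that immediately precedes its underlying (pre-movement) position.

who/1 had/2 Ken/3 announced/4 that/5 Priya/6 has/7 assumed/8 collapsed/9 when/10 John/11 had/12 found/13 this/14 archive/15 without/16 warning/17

8

The displaced element is "who" (word 1).
It is linked across 2 clause boundaries (that → Ø).
It functions as the subject of "collapsed", so the gap sits immediately after word 8 ("assumed").
Base order: Ken had announced that Priya has assumed that who collapsed when John had found this archive without warning.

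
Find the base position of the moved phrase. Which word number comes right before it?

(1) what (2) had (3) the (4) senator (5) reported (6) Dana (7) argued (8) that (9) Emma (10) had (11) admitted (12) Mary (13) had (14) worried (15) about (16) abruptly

15

The displaced element is "what" (word 1).
It is linked across 3 clause boundaries (Ø → that → Ø).
It functions as the object of the preposition "about" of "worried", so the gap sits immediately after word 15 ("about").
Base order: The senator had reported Dana argued that Emma had admitted Mary had worried about what abruptly.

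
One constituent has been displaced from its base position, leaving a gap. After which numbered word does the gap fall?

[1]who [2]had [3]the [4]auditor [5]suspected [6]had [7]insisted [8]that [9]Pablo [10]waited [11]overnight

5

The displaced element is "who" (word 1).
It is linked across 1 clause boundary (Ø).
It functions as the subject of "insisted", so the gap sits immediately after word 5 ("suspected").
Base order: The auditor had suspected that who had insisted that Pablo waited overnight.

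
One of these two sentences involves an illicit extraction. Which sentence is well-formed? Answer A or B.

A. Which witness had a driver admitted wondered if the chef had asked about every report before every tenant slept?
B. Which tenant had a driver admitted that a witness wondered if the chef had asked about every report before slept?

A

In B, the wh-phrase is extracted from inside a wh-island (introduced by "if"), which blocks movement.
In A, the extraction path crosses only that-complement boundaries, which are transparent.
So A is grammatical.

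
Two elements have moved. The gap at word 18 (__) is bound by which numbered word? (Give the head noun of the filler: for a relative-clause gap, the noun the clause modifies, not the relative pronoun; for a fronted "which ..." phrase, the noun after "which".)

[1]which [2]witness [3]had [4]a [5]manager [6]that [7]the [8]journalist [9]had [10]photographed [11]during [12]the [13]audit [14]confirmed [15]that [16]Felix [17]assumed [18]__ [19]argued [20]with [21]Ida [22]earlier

2

The marked gap is the subject of "argued".
Its filler is the fronted wh-phrase "which witness", at word 2.
(The other dependency links word 5 to a gap after word 10.)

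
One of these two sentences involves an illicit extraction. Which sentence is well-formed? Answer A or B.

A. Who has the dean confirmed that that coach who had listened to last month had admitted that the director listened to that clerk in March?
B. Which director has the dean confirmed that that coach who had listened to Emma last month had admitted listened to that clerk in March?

B

In A, the wh-phrase is extracted from inside a complex-NP island (relative clause) (introduced by "who"), which blocks movement.
In B, the extraction path crosses only that-complement boundaries, which are transparent.
So B is grammatical.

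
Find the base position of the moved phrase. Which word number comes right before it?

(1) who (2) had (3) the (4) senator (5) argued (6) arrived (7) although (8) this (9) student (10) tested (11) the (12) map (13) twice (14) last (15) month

The displaced element is "who" (word 1).
It is linked across 1 clause boundary (Ø).
It functions as the subject of "arrived", so the gap sits immediately after word 5 ("argued").
Base order: The senator had argued that who arrived although this student tested the map twice last month.

5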